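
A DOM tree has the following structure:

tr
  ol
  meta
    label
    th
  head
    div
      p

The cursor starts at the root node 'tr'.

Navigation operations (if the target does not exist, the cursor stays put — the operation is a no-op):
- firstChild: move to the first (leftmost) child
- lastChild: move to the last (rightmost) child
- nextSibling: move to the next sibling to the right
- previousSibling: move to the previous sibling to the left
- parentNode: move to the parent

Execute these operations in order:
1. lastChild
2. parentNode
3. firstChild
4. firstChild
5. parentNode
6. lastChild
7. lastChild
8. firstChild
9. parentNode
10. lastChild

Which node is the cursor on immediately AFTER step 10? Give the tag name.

After 1 (lastChild): head
After 2 (parentNode): tr
After 3 (firstChild): ol
After 4 (firstChild): ol (no-op, stayed)
After 5 (parentNode): tr
After 6 (lastChild): head
After 7 (lastChild): div
After 8 (firstChild): p
After 9 (parentNode): div
After 10 (lastChild): p

Answer: p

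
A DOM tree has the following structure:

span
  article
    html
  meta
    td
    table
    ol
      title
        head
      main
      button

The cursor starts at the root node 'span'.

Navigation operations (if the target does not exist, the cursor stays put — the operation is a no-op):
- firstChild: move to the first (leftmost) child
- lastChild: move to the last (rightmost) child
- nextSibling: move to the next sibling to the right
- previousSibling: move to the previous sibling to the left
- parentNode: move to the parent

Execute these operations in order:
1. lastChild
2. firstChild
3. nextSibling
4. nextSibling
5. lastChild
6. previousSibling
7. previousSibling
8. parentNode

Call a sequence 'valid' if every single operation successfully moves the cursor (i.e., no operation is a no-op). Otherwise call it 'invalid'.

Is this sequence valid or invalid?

Answer: valid

Derivation:
After 1 (lastChild): meta
After 2 (firstChild): td
After 3 (nextSibling): table
After 4 (nextSibling): ol
After 5 (lastChild): button
After 6 (previousSibling): main
After 7 (previousSibling): title
After 8 (parentNode): ol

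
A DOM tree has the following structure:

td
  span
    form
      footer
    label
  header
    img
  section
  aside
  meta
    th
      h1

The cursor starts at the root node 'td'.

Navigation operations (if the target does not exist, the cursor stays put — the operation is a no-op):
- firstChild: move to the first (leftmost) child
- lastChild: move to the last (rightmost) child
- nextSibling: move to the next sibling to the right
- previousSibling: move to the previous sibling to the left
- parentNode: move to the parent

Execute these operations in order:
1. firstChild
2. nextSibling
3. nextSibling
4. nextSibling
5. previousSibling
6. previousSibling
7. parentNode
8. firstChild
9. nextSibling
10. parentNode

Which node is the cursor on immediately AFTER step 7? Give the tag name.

After 1 (firstChild): span
After 2 (nextSibling): header
After 3 (nextSibling): section
After 4 (nextSibling): aside
After 5 (previousSibling): section
After 6 (previousSibling): header
After 7 (parentNode): td

Answer: td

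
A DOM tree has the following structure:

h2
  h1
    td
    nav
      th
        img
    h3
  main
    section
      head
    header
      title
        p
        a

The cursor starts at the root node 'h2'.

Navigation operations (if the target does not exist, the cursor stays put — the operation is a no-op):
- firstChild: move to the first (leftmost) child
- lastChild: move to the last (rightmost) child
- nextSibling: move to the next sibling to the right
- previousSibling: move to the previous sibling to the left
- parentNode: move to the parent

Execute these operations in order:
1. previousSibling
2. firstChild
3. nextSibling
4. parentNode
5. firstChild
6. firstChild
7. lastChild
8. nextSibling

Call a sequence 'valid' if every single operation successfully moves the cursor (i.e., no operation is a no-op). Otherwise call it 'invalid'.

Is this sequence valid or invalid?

Answer: invalid

Derivation:
After 1 (previousSibling): h2 (no-op, stayed)
After 2 (firstChild): h1
After 3 (nextSibling): main
After 4 (parentNode): h2
After 5 (firstChild): h1
After 6 (firstChild): td
After 7 (lastChild): td (no-op, stayed)
After 8 (nextSibling): nav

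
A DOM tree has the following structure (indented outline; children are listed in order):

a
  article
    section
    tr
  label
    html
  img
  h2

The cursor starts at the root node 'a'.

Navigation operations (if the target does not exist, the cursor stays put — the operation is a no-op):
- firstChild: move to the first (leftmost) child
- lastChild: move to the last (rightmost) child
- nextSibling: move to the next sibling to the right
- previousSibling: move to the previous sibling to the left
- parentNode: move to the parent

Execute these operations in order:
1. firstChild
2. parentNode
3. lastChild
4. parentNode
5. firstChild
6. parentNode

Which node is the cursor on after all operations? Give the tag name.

Answer: a

Derivation:
After 1 (firstChild): article
After 2 (parentNode): a
After 3 (lastChild): h2
After 4 (parentNode): a
After 5 (firstChild): article
After 6 (parentNode): a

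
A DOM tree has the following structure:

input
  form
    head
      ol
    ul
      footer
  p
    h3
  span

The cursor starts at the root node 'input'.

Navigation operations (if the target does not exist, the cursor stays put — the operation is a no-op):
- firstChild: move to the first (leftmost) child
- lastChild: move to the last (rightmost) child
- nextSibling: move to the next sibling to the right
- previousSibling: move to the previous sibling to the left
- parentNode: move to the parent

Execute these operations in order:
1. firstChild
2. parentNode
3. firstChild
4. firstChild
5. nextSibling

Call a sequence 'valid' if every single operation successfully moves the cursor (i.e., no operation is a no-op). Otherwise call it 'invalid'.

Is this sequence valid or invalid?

After 1 (firstChild): form
After 2 (parentNode): input
After 3 (firstChild): form
After 4 (firstChild): head
After 5 (nextSibling): ul

Answer: valid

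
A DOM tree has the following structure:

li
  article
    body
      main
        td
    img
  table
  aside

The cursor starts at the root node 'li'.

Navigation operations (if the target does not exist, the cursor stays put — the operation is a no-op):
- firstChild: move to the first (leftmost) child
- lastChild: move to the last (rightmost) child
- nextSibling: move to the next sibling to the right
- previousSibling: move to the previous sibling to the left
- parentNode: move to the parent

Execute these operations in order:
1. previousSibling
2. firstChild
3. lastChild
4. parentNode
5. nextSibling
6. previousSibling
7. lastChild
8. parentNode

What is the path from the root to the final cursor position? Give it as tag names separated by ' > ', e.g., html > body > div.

Answer: li > article

Derivation:
After 1 (previousSibling): li (no-op, stayed)
After 2 (firstChild): article
After 3 (lastChild): img
After 4 (parentNode): article
After 5 (nextSibling): table
After 6 (previousSibling): article
After 7 (lastChild): img
After 8 (parentNode): article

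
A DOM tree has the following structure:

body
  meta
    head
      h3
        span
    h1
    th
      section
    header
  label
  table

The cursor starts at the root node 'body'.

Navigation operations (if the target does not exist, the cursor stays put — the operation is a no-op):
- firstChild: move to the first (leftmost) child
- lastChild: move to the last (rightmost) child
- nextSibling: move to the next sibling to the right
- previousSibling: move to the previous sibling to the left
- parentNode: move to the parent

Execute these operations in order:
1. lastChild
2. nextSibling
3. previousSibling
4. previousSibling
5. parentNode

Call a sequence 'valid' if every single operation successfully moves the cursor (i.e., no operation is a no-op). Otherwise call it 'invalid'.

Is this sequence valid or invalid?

After 1 (lastChild): table
After 2 (nextSibling): table (no-op, stayed)
After 3 (previousSibling): label
After 4 (previousSibling): meta
After 5 (parentNode): body

Answer: invalid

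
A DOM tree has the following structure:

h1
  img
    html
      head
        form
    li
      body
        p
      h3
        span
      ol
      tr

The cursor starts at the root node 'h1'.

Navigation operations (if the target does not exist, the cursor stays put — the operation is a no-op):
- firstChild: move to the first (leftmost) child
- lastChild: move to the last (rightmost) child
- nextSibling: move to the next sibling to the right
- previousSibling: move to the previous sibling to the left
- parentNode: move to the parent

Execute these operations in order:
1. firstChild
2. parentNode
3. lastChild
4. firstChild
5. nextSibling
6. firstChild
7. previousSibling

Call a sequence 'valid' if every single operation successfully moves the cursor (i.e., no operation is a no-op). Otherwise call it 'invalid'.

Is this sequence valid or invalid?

After 1 (firstChild): img
After 2 (parentNode): h1
After 3 (lastChild): img
After 4 (firstChild): html
After 5 (nextSibling): li
After 6 (firstChild): body
After 7 (previousSibling): body (no-op, stayed)

Answer: invalid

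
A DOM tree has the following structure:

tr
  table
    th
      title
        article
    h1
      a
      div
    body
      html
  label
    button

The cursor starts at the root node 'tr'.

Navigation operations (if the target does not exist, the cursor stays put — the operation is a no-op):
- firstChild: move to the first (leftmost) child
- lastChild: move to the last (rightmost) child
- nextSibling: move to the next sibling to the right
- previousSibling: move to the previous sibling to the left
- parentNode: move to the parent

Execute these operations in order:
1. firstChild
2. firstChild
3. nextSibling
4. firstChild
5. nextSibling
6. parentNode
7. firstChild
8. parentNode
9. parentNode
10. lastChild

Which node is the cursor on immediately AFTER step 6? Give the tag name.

After 1 (firstChild): table
After 2 (firstChild): th
After 3 (nextSibling): h1
After 4 (firstChild): a
After 5 (nextSibling): div
After 6 (parentNode): h1

Answer: h1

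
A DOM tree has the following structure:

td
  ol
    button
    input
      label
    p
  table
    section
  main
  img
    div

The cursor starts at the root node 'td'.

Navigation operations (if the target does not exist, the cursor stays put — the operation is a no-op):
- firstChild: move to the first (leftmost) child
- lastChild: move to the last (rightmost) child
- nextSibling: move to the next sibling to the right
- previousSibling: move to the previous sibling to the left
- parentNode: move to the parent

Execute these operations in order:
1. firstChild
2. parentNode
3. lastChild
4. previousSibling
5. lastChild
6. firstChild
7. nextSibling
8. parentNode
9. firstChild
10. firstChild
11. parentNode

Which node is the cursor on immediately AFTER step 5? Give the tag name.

Answer: main

Derivation:
After 1 (firstChild): ol
After 2 (parentNode): td
After 3 (lastChild): img
After 4 (previousSibling): main
After 5 (lastChild): main (no-op, stayed)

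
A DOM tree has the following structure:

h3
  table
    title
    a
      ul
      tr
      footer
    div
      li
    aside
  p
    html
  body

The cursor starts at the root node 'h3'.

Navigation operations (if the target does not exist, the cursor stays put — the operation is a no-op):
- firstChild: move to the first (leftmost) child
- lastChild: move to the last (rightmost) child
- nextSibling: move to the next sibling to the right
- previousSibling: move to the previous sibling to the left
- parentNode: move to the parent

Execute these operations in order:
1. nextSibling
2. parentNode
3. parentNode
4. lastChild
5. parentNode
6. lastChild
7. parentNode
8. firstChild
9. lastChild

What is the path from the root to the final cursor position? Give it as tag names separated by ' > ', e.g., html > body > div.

After 1 (nextSibling): h3 (no-op, stayed)
After 2 (parentNode): h3 (no-op, stayed)
After 3 (parentNode): h3 (no-op, stayed)
After 4 (lastChild): body
After 5 (parentNode): h3
After 6 (lastChild): body
After 7 (parentNode): h3
After 8 (firstChild): table
After 9 (lastChild): aside

Answer: h3 > table > aside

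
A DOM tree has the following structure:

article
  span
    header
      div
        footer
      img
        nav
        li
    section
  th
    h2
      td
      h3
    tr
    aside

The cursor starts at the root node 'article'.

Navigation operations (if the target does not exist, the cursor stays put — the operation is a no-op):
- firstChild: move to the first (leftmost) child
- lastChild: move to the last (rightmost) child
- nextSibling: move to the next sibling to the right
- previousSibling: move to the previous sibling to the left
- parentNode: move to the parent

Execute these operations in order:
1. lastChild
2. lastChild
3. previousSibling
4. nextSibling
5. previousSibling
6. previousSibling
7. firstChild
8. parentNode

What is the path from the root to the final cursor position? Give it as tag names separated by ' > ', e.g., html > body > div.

Answer: article > th > h2

Derivation:
After 1 (lastChild): th
After 2 (lastChild): aside
After 3 (previousSibling): tr
After 4 (nextSibling): aside
After 5 (previousSibling): tr
After 6 (previousSibling): h2
After 7 (firstChild): td
After 8 (parentNode): h2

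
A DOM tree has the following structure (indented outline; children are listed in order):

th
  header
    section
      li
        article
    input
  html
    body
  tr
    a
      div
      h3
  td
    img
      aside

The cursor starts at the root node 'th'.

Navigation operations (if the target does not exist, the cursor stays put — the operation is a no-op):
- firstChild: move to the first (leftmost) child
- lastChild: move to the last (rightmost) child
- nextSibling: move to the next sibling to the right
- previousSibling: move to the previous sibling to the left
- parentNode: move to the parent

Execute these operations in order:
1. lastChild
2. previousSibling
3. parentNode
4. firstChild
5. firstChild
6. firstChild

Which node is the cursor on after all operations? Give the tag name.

After 1 (lastChild): td
After 2 (previousSibling): tr
After 3 (parentNode): th
After 4 (firstChild): header
After 5 (firstChild): section
After 6 (firstChild): li

Answer: li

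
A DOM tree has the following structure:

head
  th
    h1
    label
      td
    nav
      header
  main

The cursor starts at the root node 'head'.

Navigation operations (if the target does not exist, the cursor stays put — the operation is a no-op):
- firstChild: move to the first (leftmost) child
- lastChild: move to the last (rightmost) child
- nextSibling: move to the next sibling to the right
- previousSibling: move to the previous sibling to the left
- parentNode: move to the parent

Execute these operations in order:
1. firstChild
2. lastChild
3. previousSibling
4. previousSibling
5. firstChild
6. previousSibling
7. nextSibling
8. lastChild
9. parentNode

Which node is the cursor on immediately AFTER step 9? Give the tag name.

After 1 (firstChild): th
After 2 (lastChild): nav
After 3 (previousSibling): label
After 4 (previousSibling): h1
After 5 (firstChild): h1 (no-op, stayed)
After 6 (previousSibling): h1 (no-op, stayed)
After 7 (nextSibling): label
After 8 (lastChild): td
After 9 (parentNode): label

Answer: label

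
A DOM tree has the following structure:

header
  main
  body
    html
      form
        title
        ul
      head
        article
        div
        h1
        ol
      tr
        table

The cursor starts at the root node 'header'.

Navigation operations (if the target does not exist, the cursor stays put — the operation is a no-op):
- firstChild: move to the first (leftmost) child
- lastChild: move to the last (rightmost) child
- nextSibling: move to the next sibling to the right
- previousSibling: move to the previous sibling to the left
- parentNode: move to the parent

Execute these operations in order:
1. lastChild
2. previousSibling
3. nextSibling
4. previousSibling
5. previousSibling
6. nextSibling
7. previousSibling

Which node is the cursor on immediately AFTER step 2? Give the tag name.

Answer: main

Derivation:
After 1 (lastChild): body
After 2 (previousSibling): main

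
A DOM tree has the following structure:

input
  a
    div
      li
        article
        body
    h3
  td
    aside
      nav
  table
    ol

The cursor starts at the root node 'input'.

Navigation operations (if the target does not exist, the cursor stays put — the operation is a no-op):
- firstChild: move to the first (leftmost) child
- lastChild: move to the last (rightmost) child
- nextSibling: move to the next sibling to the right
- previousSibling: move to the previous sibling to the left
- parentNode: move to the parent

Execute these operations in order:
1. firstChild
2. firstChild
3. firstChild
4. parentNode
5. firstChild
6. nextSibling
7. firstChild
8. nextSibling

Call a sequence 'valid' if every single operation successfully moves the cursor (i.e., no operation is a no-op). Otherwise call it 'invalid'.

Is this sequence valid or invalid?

After 1 (firstChild): a
After 2 (firstChild): div
After 3 (firstChild): li
After 4 (parentNode): div
After 5 (firstChild): li
After 6 (nextSibling): li (no-op, stayed)
After 7 (firstChild): article
After 8 (nextSibling): body

Answer: invalid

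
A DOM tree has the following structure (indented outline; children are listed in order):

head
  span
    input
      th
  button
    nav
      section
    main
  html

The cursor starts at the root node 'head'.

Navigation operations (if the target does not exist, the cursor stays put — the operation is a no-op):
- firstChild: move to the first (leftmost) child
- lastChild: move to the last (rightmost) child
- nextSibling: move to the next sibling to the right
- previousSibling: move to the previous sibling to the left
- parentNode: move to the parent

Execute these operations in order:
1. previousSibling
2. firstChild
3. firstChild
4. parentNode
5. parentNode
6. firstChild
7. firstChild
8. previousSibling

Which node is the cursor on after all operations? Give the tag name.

Answer: input

Derivation:
After 1 (previousSibling): head (no-op, stayed)
After 2 (firstChild): span
After 3 (firstChild): input
After 4 (parentNode): span
After 5 (parentNode): head
After 6 (firstChild): span
After 7 (firstChild): input
After 8 (previousSibling): input (no-op, stayed)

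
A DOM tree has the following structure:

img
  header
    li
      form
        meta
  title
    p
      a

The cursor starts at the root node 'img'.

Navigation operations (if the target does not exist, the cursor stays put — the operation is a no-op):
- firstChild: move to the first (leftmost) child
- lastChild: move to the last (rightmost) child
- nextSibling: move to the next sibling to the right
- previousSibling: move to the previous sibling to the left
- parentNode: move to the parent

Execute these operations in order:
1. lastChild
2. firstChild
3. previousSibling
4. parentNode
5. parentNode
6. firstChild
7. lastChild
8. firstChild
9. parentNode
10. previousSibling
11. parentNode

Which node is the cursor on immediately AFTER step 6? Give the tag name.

After 1 (lastChild): title
After 2 (firstChild): p
After 3 (previousSibling): p (no-op, stayed)
After 4 (parentNode): title
After 5 (parentNode): img
After 6 (firstChild): header

Answer: header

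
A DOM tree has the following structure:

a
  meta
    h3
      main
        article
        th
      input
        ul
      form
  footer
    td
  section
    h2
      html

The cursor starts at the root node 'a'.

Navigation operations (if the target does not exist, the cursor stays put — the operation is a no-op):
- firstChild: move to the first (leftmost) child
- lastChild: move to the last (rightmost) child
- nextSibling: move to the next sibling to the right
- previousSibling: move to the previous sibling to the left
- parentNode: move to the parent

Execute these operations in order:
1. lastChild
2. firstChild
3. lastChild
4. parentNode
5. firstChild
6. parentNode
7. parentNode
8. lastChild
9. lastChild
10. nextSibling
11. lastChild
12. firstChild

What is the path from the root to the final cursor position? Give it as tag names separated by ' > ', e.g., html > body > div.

Answer: a > section > h2 > html

Derivation:
After 1 (lastChild): section
After 2 (firstChild): h2
After 3 (lastChild): html
After 4 (parentNode): h2
After 5 (firstChild): html
After 6 (parentNode): h2
After 7 (parentNode): section
After 8 (lastChild): h2
After 9 (lastChild): html
After 10 (nextSibling): html (no-op, stayed)
After 11 (lastChild): html (no-op, stayed)
After 12 (firstChild): html (no-op, stayed)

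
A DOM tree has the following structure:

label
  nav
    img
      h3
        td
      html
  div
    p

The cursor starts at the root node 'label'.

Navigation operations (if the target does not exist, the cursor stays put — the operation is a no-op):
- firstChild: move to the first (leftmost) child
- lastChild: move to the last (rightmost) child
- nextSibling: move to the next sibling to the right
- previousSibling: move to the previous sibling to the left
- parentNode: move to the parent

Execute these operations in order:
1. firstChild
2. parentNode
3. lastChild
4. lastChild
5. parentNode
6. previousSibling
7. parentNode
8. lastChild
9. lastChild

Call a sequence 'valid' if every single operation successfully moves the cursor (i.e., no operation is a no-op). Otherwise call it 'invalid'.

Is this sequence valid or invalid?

After 1 (firstChild): nav
After 2 (parentNode): label
After 3 (lastChild): div
After 4 (lastChild): p
After 5 (parentNode): div
After 6 (previousSibling): nav
After 7 (parentNode): label
After 8 (lastChild): div
After 9 (lastChild): p

Answer: valid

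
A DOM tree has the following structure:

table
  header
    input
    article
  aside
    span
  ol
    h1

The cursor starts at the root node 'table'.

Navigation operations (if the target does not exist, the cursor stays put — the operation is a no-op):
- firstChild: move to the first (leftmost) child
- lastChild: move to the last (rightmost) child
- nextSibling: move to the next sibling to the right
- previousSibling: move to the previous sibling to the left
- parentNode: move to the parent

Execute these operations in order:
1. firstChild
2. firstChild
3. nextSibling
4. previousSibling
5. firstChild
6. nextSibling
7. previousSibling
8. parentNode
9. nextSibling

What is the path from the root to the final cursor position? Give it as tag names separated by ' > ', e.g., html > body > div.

Answer: table > aside

Derivation:
After 1 (firstChild): header
After 2 (firstChild): input
After 3 (nextSibling): article
After 4 (previousSibling): input
After 5 (firstChild): input (no-op, stayed)
After 6 (nextSibling): article
After 7 (previousSibling): input
After 8 (parentNode): header
After 9 (nextSibling): aside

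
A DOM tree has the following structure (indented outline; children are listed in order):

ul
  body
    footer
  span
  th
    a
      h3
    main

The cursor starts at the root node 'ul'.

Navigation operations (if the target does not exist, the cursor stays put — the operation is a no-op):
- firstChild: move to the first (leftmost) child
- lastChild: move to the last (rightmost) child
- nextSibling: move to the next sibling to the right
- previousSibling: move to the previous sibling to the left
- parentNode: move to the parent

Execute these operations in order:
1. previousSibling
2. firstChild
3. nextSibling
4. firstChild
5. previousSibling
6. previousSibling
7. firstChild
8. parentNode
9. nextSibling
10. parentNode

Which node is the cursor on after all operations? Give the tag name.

After 1 (previousSibling): ul (no-op, stayed)
After 2 (firstChild): body
After 3 (nextSibling): span
After 4 (firstChild): span (no-op, stayed)
After 5 (previousSibling): body
After 6 (previousSibling): body (no-op, stayed)
After 7 (firstChild): footer
After 8 (parentNode): body
After 9 (nextSibling): span
After 10 (parentNode): ul

Answer: ul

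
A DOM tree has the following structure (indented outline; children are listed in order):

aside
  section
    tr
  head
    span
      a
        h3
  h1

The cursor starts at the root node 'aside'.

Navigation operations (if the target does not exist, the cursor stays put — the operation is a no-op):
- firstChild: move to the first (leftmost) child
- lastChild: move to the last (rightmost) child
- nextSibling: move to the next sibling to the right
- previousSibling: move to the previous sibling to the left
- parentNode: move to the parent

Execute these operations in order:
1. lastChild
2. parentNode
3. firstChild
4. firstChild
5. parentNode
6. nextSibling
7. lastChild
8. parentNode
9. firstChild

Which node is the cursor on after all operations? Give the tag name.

After 1 (lastChild): h1
After 2 (parentNode): aside
After 3 (firstChild): section
After 4 (firstChild): tr
After 5 (parentNode): section
After 6 (nextSibling): head
After 7 (lastChild): span
After 8 (parentNode): head
After 9 (firstChild): span

Answer: span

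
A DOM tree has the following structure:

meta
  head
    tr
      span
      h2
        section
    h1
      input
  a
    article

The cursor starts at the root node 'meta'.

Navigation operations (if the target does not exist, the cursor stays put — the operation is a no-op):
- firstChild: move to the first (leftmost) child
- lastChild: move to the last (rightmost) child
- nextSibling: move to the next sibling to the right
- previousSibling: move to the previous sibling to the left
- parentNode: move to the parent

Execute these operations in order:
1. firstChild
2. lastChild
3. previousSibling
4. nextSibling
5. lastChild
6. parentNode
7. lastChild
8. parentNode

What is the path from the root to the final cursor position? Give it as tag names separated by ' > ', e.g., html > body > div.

Answer: meta > head > h1

Derivation:
After 1 (firstChild): head
After 2 (lastChild): h1
After 3 (previousSibling): tr
After 4 (nextSibling): h1
After 5 (lastChild): input
After 6 (parentNode): h1
After 7 (lastChild): input
After 8 (parentNode): h1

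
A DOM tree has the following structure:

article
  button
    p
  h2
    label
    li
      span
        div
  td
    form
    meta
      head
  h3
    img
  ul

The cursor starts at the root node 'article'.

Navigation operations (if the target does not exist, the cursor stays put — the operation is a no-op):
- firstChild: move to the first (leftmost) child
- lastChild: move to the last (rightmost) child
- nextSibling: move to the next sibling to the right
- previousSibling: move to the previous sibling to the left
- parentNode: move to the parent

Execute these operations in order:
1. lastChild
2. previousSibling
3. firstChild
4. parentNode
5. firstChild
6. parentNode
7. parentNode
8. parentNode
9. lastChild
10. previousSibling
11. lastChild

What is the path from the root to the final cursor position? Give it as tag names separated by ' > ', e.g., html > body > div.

Answer: article > h3 > img

Derivation:
After 1 (lastChild): ul
After 2 (previousSibling): h3
After 3 (firstChild): img
After 4 (parentNode): h3
After 5 (firstChild): img
After 6 (parentNode): h3
After 7 (parentNode): article
After 8 (parentNode): article (no-op, stayed)
After 9 (lastChild): ul
After 10 (previousSibling): h3
After 11 (lastChild): img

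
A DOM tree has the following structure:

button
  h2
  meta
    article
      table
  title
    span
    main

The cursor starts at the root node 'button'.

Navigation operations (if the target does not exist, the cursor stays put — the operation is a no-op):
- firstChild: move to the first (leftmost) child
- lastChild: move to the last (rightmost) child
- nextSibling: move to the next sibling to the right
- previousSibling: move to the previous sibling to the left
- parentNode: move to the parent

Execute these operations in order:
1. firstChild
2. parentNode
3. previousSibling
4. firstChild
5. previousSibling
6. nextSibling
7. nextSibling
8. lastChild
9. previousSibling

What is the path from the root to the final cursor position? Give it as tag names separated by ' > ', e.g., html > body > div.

After 1 (firstChild): h2
After 2 (parentNode): button
After 3 (previousSibling): button (no-op, stayed)
After 4 (firstChild): h2
After 5 (previousSibling): h2 (no-op, stayed)
After 6 (nextSibling): meta
After 7 (nextSibling): title
After 8 (lastChild): main
After 9 (previousSibling): span

Answer: button > title > span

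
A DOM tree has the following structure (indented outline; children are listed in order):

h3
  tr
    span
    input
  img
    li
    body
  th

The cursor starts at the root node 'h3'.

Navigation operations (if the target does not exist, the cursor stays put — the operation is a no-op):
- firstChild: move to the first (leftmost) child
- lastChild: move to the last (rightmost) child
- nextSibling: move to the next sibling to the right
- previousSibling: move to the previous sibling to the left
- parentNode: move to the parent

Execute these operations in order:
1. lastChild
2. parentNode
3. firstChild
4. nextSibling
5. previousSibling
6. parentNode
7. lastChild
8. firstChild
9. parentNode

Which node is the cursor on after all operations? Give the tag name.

Answer: h3

Derivation:
After 1 (lastChild): th
After 2 (parentNode): h3
After 3 (firstChild): tr
After 4 (nextSibling): img
After 5 (previousSibling): tr
After 6 (parentNode): h3
After 7 (lastChild): th
After 8 (firstChild): th (no-op, stayed)
After 9 (parentNode): h3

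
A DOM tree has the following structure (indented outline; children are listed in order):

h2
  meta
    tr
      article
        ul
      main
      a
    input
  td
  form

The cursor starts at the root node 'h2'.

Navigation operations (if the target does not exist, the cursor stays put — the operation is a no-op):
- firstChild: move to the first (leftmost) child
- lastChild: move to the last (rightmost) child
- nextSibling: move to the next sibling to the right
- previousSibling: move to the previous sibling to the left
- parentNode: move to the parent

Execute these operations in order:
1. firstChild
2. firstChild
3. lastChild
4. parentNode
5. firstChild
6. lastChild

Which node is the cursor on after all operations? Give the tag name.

After 1 (firstChild): meta
After 2 (firstChild): tr
After 3 (lastChild): a
After 4 (parentNode): tr
After 5 (firstChild): article
After 6 (lastChild): ul

Answer: ul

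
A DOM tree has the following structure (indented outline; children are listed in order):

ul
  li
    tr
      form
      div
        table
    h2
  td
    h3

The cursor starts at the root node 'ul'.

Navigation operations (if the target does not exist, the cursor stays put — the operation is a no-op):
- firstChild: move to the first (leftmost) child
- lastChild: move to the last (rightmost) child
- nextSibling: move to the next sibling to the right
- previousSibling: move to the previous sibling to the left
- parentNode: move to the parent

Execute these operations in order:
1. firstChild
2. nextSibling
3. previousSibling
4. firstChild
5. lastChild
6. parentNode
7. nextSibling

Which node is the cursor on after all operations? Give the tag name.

After 1 (firstChild): li
After 2 (nextSibling): td
After 3 (previousSibling): li
After 4 (firstChild): tr
After 5 (lastChild): div
After 6 (parentNode): tr
After 7 (nextSibling): h2

Answer: h2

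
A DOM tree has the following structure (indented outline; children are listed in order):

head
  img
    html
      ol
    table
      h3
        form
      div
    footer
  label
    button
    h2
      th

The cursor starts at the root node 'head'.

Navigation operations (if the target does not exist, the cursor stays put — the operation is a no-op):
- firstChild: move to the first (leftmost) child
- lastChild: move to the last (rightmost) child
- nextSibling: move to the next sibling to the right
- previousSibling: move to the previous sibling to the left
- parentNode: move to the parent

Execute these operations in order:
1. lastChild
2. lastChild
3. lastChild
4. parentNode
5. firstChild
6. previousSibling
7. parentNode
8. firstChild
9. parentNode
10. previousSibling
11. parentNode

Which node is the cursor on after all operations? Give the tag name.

Answer: label

Derivation:
After 1 (lastChild): label
After 2 (lastChild): h2
After 3 (lastChild): th
After 4 (parentNode): h2
After 5 (firstChild): th
After 6 (previousSibling): th (no-op, stayed)
After 7 (parentNode): h2
After 8 (firstChild): th
After 9 (parentNode): h2
After 10 (previousSibling): button
After 11 (parentNode): label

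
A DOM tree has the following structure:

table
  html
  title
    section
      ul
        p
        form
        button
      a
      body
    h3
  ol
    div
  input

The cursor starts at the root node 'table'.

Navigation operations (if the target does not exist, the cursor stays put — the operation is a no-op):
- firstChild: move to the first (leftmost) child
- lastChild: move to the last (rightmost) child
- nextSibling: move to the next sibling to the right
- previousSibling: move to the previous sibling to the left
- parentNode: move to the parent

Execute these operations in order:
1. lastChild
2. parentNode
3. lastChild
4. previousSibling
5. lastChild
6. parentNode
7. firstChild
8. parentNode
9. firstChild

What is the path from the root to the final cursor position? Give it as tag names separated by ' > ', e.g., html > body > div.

After 1 (lastChild): input
After 2 (parentNode): table
After 3 (lastChild): input
After 4 (previousSibling): ol
After 5 (lastChild): div
After 6 (parentNode): ol
After 7 (firstChild): div
After 8 (parentNode): ol
After 9 (firstChild): div

Answer: table > ol > div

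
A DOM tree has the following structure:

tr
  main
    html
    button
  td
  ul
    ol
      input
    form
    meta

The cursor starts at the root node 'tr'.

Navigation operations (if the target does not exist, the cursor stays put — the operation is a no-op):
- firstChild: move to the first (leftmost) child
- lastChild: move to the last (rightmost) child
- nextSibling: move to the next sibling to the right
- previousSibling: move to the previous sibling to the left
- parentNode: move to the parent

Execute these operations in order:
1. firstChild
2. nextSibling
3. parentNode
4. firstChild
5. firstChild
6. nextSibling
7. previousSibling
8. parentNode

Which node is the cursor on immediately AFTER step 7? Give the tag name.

Answer: html

Derivation:
After 1 (firstChild): main
After 2 (nextSibling): td
After 3 (parentNode): tr
After 4 (firstChild): main
After 5 (firstChild): html
After 6 (nextSibling): button
After 7 (previousSibling): html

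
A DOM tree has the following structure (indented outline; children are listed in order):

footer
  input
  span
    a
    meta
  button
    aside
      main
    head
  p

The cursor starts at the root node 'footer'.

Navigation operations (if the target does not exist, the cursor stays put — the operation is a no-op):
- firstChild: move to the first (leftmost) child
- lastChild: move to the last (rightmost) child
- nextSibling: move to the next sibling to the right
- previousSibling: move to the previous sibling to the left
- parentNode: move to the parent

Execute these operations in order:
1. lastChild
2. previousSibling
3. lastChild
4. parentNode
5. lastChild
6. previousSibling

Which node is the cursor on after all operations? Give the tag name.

Answer: aside

Derivation:
After 1 (lastChild): p
After 2 (previousSibling): button
After 3 (lastChild): head
After 4 (parentNode): button
After 5 (lastChild): head
After 6 (previousSibling): aside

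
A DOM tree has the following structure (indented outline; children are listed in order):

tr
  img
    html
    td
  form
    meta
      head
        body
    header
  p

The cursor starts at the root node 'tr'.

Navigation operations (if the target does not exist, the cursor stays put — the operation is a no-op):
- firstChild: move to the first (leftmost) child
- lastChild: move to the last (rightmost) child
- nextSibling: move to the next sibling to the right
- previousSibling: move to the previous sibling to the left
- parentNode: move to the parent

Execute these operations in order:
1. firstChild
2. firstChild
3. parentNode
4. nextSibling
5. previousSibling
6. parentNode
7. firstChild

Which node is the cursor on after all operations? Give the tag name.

Answer: img

Derivation:
After 1 (firstChild): img
After 2 (firstChild): html
After 3 (parentNode): img
After 4 (nextSibling): form
After 5 (previousSibling): img
After 6 (parentNode): tr
After 7 (firstChild): img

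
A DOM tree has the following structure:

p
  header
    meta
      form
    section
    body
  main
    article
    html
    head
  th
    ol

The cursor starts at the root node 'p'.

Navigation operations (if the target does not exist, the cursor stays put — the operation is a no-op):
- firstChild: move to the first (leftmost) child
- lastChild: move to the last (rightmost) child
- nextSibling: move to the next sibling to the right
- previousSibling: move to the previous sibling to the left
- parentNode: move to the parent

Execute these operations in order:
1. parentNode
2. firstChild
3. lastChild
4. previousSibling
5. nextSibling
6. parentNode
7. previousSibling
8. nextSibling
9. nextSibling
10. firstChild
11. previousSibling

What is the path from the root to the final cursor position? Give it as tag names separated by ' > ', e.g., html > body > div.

After 1 (parentNode): p (no-op, stayed)
After 2 (firstChild): header
After 3 (lastChild): body
After 4 (previousSibling): section
After 5 (nextSibling): body
After 6 (parentNode): header
After 7 (previousSibling): header (no-op, stayed)
After 8 (nextSibling): main
After 9 (nextSibling): th
After 10 (firstChild): ol
After 11 (previousSibling): ol (no-op, stayed)

Answer: p > th > ol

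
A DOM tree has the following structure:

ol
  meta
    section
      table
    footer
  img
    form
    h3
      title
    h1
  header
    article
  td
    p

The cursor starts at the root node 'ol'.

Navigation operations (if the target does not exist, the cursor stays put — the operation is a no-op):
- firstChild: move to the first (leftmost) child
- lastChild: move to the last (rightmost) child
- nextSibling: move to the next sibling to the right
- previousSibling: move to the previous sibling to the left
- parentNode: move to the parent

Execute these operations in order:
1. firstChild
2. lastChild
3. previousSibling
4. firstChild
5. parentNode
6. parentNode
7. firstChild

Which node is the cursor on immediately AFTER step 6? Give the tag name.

Answer: meta

Derivation:
After 1 (firstChild): meta
After 2 (lastChild): footer
After 3 (previousSibling): section
After 4 (firstChild): table
After 5 (parentNode): section
After 6 (parentNode): meta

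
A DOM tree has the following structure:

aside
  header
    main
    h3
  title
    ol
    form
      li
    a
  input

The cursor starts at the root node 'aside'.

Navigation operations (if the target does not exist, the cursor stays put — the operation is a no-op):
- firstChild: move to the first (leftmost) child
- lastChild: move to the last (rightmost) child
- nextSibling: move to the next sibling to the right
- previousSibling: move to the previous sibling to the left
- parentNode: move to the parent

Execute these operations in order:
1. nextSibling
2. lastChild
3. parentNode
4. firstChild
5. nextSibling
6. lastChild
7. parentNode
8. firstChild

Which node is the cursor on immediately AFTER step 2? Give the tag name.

Answer: input

Derivation:
After 1 (nextSibling): aside (no-op, stayed)
After 2 (lastChild): input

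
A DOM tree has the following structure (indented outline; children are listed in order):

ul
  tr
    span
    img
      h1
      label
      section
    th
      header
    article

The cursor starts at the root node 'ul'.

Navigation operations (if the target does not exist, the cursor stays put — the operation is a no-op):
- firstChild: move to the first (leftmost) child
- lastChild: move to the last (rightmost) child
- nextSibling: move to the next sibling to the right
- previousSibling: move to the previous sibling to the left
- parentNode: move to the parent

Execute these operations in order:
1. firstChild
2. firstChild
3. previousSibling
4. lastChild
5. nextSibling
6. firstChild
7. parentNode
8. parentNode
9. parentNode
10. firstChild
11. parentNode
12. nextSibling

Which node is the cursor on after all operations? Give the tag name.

Answer: ul

Derivation:
After 1 (firstChild): tr
After 2 (firstChild): span
After 3 (previousSibling): span (no-op, stayed)
After 4 (lastChild): span (no-op, stayed)
After 5 (nextSibling): img
After 6 (firstChild): h1
After 7 (parentNode): img
After 8 (parentNode): tr
After 9 (parentNode): ul
After 10 (firstChild): tr
After 11 (parentNode): ul
After 12 (nextSibling): ul (no-op, stayed)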